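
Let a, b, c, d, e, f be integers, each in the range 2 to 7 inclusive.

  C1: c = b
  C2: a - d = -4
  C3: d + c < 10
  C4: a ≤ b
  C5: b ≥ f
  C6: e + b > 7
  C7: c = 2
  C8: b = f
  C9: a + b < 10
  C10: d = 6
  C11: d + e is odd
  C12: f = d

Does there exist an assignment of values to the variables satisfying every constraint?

Constraint 7 fixes c = 2 and constraint 10 fixes d = 6. Constraints 1, 8, and 12 give c = b = f = d, so c = d. But 2 ≠ 6 — contradiction.

Unsatisfiable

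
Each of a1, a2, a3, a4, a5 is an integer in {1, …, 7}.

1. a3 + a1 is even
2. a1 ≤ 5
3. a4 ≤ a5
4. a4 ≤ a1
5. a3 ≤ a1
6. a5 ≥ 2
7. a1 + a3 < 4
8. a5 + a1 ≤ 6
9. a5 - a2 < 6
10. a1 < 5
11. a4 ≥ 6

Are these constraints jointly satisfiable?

Unsatisfiable

From constraint 6: a5 ≥ 2. From constraints 4 and 11: a1 ≥ a4 ≥ 6. Hence a5 + a1 ≥ 8. But constraint 8 requires a5 + a1 ≤ 6, and 6 < 8. Contradiction.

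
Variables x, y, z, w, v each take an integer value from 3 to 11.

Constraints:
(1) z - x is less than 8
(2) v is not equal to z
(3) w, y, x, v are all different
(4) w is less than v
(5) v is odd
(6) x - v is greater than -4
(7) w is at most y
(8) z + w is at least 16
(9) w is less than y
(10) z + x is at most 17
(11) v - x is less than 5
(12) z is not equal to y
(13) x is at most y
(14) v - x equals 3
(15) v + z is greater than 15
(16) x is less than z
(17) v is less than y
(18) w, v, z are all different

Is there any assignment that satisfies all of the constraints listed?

Satisfiable

Setting (x, y, z, w, v) = (4, 10, 11, 5, 7) satisfies everything: constraint 1: z - x = 7; constraint 6: x - v = -3; constraint 8: z + w = 16, and the others follow.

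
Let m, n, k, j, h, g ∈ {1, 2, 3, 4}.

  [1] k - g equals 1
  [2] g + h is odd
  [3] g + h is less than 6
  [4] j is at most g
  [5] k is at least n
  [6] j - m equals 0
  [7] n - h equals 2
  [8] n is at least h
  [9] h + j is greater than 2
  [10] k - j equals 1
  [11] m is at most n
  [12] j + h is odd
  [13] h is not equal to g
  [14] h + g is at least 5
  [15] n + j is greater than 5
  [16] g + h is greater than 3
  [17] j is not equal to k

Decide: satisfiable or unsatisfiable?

Satisfiable

Take m = 3, n = 4, k = 4, j = 3, h = 2, g = 3. Then constraint 1: k - g = 1; constraint 3: g + h = 5, and every other listed constraint is also met.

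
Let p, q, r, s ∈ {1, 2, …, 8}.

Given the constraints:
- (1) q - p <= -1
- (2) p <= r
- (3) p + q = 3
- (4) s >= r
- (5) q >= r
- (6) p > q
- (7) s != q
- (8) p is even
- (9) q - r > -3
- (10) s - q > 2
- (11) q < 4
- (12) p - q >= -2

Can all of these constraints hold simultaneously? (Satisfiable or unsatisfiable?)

Constraints 2, 5, and 6 give r ≤ q, q < p, p ≤ r. Chaining: r ≤ q < p ≤ r, which forces r < r — impossible.

Unsatisfiable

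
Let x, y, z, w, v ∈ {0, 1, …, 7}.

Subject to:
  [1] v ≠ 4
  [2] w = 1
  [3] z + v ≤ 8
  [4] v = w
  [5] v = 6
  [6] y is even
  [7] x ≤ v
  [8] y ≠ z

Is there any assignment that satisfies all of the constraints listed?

Unsatisfiable

Constraint 5 fixes v = 6 and constraint 2 fixes w = 1, but constraint 4 requires v = w. Since 6 ≠ 1, contradiction.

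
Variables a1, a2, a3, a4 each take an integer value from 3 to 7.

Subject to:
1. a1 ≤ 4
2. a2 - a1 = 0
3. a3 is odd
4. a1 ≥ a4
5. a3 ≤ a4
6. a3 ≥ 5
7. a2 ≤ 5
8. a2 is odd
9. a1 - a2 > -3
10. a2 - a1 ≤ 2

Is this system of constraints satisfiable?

From constraints 5 and 6: a4 ≥ a3 and a3 ≥ 5, so a4 ≥ 5. From constraints 1 and 4: a4 ≤ a1 and a1 ≤ 4, so a4 ≤ 4. But 4 < 5, so no value of a4 works.

Unsatisfiable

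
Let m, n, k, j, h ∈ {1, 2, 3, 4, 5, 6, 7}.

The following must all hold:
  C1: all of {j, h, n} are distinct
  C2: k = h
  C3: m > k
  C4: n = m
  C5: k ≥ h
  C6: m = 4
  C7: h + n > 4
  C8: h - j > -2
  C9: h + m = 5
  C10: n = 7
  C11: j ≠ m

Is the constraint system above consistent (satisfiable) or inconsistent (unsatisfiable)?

Constraint 10 fixes n = 7 and constraint 6 fixes m = 4, but constraint 4 requires n = m. Since 7 ≠ 4, contradiction.

Unsatisfiable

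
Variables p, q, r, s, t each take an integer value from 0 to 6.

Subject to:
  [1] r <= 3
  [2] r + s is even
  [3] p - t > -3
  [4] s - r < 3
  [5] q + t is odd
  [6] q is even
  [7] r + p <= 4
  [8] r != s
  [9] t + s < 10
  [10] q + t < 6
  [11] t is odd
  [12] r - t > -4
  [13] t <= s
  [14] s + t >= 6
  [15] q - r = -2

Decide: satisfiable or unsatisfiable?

Setting (p, q, r, s, t) = (2, 0, 2, 4, 3) satisfies everything: constraint 3: p - t = -1; constraint 4: s - r = 2, and the others follow.

Satisfiable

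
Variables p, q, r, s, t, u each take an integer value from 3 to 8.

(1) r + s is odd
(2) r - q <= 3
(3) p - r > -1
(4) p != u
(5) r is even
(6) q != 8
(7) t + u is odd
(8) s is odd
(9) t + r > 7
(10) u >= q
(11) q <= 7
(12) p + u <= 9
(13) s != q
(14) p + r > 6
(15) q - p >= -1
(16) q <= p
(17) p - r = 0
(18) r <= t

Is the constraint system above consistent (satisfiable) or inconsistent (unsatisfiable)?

Satisfiable

The assignment p = 4, q = 4, r = 4, s = 3, t = 4, u = 5 works:
  constraint 2 holds since r - q = 0.
  constraint 3 holds since p - r = 0.
  constraint 9 holds since t + r = 8.
The rest check out directly.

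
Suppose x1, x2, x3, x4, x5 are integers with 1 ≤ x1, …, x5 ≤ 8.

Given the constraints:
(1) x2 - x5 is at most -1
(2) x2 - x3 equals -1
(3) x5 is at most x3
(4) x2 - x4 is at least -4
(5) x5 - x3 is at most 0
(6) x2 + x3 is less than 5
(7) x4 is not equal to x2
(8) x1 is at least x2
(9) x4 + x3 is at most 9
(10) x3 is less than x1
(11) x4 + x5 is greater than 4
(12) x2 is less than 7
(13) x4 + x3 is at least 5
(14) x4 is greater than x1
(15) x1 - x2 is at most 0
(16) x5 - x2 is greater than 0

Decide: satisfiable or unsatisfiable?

Constraints 5, 10, 15, and 16 give x1 ≤ x2, x2 < x5, x5 ≤ x3, x3 < x1. Chaining: x1 ≤ x2 < x5 ≤ x3 < x1, which forces x1 < x1 — impossible.

Unsatisfiable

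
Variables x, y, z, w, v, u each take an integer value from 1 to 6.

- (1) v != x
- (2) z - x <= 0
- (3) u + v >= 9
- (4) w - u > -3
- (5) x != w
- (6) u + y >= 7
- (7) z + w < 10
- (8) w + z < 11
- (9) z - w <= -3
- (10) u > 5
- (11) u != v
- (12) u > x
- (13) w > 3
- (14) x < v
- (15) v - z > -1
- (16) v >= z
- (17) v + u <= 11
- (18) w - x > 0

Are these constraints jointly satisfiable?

Satisfiable

Try x = 3, y = 1, z = 3, w = 6, v = 4, u = 6.
Check constraint 2: z - x = 0; constraint 3: u + v = 10. The remaining constraints are straightforward to verify.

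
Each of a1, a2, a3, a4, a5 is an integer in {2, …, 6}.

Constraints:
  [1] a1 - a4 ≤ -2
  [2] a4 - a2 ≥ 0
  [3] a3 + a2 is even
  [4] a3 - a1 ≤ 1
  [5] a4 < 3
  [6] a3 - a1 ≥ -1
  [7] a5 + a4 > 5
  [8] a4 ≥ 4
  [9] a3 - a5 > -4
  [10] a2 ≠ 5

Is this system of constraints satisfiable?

Unsatisfiable

From constraint 8: a4 ≥ 4. From constraint 5: a4 ≤ 2. But 2 < 4, so no value of a4 works.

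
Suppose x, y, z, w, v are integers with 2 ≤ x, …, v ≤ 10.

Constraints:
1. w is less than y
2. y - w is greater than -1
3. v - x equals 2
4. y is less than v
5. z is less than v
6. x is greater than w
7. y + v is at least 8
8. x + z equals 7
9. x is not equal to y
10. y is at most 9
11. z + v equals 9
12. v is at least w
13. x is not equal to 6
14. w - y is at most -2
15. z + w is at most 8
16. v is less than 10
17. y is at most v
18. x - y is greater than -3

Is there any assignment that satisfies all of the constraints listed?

Satisfiable

One satisfying assignment is x = 3, y = 4, z = 4, w = 2, v = 5.
For the less obvious constraints — constraint 2: y - w = 2; constraint 3: v - x = 2; constraint 7: y + v = 9 — and the others hold by inspection.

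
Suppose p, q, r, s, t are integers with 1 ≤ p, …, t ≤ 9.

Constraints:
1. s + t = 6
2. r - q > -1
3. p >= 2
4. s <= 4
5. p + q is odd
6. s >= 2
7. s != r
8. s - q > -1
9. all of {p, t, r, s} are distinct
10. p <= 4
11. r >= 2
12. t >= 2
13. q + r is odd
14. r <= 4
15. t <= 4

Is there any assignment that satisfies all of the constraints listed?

Constraints 3, 4, 6, 10, 11, 12, 14, and 15 confine each of p, t, r, s to the 3 values {2, …, 4}.
Constraint 9 requires all 4 of them to be distinct, but only 3 values are available — impossible by the pigeonhole principle.

Unsatisfiable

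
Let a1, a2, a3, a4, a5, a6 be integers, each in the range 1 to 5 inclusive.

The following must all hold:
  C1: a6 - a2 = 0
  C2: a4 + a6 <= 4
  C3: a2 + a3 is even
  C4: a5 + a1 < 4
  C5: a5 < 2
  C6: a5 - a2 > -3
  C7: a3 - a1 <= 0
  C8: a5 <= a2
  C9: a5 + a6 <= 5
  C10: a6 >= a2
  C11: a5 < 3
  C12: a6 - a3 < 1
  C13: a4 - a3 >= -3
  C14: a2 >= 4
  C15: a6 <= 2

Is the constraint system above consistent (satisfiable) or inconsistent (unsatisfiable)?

Unsatisfiable

From constraint 14: a2 ≥ 4. From constraints 10 and 15: a2 ≤ a6 and a6 ≤ 2, so a2 ≤ 2. But 2 < 4, so no value of a2 works.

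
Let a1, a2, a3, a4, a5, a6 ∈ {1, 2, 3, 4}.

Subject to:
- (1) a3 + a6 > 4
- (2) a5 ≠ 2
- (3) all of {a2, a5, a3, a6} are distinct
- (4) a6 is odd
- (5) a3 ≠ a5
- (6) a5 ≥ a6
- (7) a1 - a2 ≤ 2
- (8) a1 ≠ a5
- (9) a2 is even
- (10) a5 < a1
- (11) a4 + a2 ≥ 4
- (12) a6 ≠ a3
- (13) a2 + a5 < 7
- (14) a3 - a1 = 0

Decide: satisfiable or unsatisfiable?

Satisfiable

The assignment a1 = 4, a2 = 2, a3 = 4, a4 = 2, a5 = 3, a6 = 1 works:
  constraint 1 holds since a3 + a6 = 5.
  constraint 7 holds since a1 - a2 = 2.
The rest check out directly.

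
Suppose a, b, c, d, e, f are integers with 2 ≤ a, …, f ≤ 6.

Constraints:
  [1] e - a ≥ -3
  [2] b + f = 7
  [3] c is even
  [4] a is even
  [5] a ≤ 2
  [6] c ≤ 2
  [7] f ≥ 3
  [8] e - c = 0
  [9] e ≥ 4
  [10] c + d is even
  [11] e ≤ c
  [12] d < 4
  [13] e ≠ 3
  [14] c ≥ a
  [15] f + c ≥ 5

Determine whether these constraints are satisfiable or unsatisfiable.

From constraints 9 and 11: c ≥ e and e ≥ 4, so c ≥ 4. From constraint 6: c ≤ 2. But 2 < 4, so no value of c works.

Unsatisfiable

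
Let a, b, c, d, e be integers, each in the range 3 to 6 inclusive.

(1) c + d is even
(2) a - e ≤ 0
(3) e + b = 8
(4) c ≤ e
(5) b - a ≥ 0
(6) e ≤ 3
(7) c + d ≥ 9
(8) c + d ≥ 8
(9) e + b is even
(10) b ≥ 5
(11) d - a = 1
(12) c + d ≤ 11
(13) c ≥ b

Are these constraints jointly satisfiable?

Unsatisfiable

From constraints 10 and 13: c ≥ b and b ≥ 5, so c ≥ 5. From constraints 4 and 6: c ≤ e and e ≤ 3, so c ≤ 3. But 3 < 5, so no value of c works.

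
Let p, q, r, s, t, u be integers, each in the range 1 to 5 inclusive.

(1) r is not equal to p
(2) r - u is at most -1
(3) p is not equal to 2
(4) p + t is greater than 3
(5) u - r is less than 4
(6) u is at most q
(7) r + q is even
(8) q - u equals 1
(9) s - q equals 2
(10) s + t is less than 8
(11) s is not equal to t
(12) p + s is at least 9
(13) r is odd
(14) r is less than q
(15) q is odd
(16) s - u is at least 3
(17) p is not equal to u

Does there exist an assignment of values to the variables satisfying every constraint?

Satisfiable

Setting (p, q, r, s, t, u) = (5, 3, 1, 5, 1, 2) satisfies everything: constraint 2: r - u = -1; constraint 4: p + t = 6, and the others follow.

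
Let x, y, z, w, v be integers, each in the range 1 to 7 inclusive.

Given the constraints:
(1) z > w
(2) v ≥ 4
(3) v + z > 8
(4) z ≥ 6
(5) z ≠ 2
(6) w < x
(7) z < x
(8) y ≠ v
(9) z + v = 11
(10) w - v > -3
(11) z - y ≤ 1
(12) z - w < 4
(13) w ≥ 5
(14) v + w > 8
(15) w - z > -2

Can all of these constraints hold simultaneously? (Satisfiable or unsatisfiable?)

Satisfiable

Take x = 7, y = 7, z = 6, w = 5, v = 5. Then constraint 3: v + z = 11; constraint 9: z + v = 11; constraint 10: w - v = 0, and every other listed constraint is also met.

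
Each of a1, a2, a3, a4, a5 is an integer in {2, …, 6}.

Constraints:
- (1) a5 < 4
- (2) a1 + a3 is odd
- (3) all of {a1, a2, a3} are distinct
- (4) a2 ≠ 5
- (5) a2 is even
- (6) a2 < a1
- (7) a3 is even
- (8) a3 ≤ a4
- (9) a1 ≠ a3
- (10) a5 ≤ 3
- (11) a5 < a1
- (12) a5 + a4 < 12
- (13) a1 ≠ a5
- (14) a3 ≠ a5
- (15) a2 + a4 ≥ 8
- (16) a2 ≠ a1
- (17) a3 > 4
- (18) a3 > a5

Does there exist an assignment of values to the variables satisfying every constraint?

One satisfying assignment is a1 = 5, a2 = 4, a3 = 6, a4 = 6, a5 = 3.
For the less obvious constraints — constraint 3: values 5, 4, 6 are distinct; constraint 12: a5 + a4 = 9; constraint 15: a2 + a4 = 10 — and the others hold by inspection.

Satisfiable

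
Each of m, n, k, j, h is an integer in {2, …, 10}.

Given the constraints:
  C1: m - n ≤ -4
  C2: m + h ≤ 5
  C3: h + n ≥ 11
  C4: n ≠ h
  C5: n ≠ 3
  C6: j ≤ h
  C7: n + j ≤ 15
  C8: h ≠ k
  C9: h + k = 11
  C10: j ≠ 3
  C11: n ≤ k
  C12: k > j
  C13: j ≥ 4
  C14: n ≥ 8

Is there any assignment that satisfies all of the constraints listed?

Unsatisfiable

From constraints 6 and 13: h ≥ j ≥ 4. From constraints 11 and 14: k ≥ n ≥ 8. Hence h + k ≥ 12. But constraint 9 requires h + k = 11, and 11 < 12. Contradiction.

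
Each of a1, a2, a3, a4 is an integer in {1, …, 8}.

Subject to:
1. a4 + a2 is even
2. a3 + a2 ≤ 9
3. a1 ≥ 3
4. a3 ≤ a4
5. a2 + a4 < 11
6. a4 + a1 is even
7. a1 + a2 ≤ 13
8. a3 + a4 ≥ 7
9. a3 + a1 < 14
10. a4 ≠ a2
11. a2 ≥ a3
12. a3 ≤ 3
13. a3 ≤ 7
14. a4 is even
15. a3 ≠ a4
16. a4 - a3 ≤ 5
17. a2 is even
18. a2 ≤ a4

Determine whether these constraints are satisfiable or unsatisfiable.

Take a1 = 8, a2 = 4, a3 = 3, a4 = 6. Then constraint 2: a3 + a2 = 7; constraint 5: a2 + a4 = 10; constraint 7: a1 + a2 = 12, and every other listed constraint is also met.

Satisfiable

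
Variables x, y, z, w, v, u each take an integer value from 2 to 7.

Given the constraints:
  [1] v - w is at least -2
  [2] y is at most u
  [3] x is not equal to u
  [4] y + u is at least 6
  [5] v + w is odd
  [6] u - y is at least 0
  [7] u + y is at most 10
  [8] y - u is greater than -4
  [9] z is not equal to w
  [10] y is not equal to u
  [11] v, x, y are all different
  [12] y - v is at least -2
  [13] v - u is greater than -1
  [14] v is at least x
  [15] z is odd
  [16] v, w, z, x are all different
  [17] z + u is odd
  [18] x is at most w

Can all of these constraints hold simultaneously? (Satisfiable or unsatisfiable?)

Try x = 2, y = 3, z = 7, w = 5, v = 4, u = 4.
Check constraint 1: v - w = -1; constraint 4: y + u = 7; constraint 6: u - y = 1. The remaining constraints are straightforward to verify.

Satisfiable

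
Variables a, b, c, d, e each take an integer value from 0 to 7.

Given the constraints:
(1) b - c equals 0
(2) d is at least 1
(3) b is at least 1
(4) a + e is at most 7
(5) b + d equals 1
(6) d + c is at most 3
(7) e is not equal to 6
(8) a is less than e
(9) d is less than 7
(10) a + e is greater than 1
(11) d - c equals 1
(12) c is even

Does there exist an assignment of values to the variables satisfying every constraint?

From constraint 3: b ≥ 1. From constraint 2: d ≥ 1. Hence b + d ≥ 2. But constraint 5 requires b + d = 1, and 1 < 2. Contradiction.

Unsatisfiable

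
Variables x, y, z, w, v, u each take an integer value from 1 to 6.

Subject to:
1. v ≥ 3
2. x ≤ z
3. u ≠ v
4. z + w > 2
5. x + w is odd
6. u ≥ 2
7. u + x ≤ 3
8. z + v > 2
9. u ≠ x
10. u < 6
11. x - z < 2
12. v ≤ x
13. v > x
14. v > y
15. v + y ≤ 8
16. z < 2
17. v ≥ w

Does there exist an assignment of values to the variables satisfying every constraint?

Unsatisfiable

From constraint 6: u ≥ 2. From constraints 1 and 12: x ≥ v ≥ 3. Hence u + x ≥ 5. But constraint 7 requires u + x ≤ 3, and 3 < 5. Contradiction.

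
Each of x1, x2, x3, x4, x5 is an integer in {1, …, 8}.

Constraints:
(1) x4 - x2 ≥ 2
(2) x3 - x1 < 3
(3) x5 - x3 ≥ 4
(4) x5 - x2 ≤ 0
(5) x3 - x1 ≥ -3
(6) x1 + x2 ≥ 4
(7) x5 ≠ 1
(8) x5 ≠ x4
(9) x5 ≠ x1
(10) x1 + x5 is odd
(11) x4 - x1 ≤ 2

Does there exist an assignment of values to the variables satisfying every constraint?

Unsatisfiable

Constraints 1, 3, 4, 5, and 11 give x3 − x1 ≥ -3, x1 − x4 ≥ -2, x4 − x2 ≥ 2, x2 − x5 ≥ 0, x5 − x3 ≥ 4.
Adding all 5 inequalities: the left sides telescope to 0, and the right sides sum to (-3) + (-2) + 2 + 0 + 4 = 1. So 0 ≥ 1, which is false.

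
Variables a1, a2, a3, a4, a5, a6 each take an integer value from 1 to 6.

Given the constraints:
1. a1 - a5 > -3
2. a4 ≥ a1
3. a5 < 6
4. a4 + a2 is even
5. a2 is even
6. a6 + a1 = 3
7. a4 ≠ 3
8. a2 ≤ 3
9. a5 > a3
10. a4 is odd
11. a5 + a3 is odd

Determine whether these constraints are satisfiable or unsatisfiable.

Constraint 10 makes a4 odd and constraint 5 makes a2 even, so a4 + a2 must be odd. Constraint 4 says a4 + a2 is even — contradiction.

Unsatisfiable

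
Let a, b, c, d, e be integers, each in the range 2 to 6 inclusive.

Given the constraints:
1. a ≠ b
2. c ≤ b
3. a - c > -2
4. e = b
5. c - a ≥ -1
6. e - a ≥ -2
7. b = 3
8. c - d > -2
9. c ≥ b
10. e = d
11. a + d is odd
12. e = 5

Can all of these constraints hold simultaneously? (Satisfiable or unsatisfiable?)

Unsatisfiable

Constraint 12 fixes e = 5 and constraint 7 fixes b = 3, but constraint 4 requires e = b. Since 5 ≠ 3, contradiction.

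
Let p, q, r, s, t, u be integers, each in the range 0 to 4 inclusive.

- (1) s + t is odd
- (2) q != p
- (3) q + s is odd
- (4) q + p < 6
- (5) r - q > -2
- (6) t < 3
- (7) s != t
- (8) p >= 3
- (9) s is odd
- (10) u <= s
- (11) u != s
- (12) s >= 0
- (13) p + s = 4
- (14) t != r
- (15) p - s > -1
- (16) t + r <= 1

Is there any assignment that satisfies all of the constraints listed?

Satisfiable

Setting (p, q, r, s, t, u) = (3, 0, 1, 1, 0, 0) satisfies everything: constraint 4: q + p = 3; constraint 5: r - q = 1; constraint 13: p + s = 4, and the others follow.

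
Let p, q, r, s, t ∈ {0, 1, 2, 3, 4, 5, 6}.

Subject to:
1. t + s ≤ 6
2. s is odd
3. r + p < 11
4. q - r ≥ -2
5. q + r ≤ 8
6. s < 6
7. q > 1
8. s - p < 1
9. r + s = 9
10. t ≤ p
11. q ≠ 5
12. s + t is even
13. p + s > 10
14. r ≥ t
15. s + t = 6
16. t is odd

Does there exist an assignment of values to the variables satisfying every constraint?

Satisfiable

One satisfying assignment is p = 6, q = 2, r = 4, s = 5, t = 1.
For the less obvious constraints — constraint 1: t + s = 6; constraint 3: r + p = 10 — and the others hold by inspection.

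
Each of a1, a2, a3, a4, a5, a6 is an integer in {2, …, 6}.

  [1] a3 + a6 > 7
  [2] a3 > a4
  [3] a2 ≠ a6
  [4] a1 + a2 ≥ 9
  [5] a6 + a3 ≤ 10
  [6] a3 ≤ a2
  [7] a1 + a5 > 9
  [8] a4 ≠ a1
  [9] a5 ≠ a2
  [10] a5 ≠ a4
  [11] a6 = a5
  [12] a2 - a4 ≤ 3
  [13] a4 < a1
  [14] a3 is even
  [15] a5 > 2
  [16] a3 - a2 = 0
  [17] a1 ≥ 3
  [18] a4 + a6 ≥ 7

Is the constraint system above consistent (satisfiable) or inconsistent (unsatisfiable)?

Satisfiable

Setting (a1, a2, a3, a4, a5, a6) = (6, 6, 6, 3, 4, 4) satisfies everything: constraint 1: a3 + a6 = 10; constraint 4: a1 + a2 = 12; constraint 5: a6 + a3 = 10, and the others follow.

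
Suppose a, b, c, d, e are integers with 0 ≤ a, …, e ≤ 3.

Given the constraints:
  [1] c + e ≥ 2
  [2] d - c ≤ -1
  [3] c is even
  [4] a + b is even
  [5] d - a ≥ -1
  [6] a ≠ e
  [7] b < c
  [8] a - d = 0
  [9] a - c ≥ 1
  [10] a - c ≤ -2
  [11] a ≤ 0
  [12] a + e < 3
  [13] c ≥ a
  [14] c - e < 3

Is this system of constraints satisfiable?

Unsatisfiable

Constraints 2, 5, and 9 give c − d ≥ 1, d − a ≥ -1, a − c ≥ 1.
Adding all 3 inequalities: the left sides telescope to 0, and the right sides sum to 1 + (-1) + 1 = 1. So 0 ≥ 1, which is false.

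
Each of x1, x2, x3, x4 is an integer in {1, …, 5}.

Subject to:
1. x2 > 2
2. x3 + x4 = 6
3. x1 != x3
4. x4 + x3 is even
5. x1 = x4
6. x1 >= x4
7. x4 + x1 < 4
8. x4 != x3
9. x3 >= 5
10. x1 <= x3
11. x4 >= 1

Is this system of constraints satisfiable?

Setting (x1, x2, x3, x4) = (1, 4, 5, 1) satisfies everything: constraint 2: x3 + x4 = 6; constraint 7: x4 + x1 = 2, and the others follow.

Satisfiable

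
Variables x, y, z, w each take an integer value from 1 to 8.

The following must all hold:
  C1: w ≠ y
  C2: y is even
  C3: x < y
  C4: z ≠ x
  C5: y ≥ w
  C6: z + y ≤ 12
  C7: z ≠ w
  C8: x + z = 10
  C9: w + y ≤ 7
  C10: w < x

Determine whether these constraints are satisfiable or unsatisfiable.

Satisfiable

Setting (x, y, z, w) = (4, 6, 6, 1) satisfies everything: constraint 6: z + y = 12; constraint 8: x + z = 10; constraint 9: w + y = 7, and the others follow.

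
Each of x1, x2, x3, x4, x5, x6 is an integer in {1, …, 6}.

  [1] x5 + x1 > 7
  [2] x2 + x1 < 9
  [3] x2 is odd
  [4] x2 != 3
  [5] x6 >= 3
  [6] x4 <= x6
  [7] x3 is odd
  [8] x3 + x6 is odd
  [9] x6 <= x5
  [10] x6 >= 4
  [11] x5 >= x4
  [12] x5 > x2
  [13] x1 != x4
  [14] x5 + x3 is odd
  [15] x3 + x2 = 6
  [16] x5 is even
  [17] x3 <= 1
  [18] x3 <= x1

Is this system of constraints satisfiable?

The assignment x1 = 2, x2 = 5, x3 = 1, x4 = 3, x5 = 6, x6 = 4 works:
  constraint 1 holds since x5 + x1 = 8.
  constraint 2 holds since x2 + x1 = 7.
  constraint 15 holds since x3 + x2 = 6.
The rest check out directly.

Satisfiable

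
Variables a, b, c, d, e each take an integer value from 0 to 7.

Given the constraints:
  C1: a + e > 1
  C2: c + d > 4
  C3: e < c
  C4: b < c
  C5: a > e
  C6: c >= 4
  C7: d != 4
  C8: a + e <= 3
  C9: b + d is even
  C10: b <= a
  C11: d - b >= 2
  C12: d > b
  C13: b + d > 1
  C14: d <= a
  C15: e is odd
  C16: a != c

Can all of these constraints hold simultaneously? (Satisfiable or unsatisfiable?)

Satisfiable

Take a = 2, b = 0, c = 4, d = 2, e = 1. Then constraint 1: a + e = 3; constraint 2: c + d = 6, and every other listed constraint is also met.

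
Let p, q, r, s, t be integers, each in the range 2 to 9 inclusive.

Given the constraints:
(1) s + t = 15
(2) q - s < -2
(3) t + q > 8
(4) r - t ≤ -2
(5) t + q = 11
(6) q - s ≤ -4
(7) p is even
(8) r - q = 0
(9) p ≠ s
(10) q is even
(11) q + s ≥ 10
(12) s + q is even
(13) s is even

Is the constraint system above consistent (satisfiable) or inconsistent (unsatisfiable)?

Satisfiable

Try p = 6, q = 4, r = 4, s = 8, t = 7.
Check constraint 1: s + t = 15; constraint 2: q - s = -4. The remaining constraints are straightforward to verify.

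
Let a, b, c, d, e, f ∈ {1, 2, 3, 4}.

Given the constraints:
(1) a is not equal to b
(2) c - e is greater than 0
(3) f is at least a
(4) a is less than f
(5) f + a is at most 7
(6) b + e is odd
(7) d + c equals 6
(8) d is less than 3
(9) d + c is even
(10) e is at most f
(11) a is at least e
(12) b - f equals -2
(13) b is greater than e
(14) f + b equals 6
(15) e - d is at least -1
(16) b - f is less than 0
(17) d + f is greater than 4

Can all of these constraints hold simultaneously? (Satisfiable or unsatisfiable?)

Satisfiable

The assignment a = 1, b = 2, c = 4, d = 2, e = 1, f = 4 works:
  constraint 2 holds since c - e = 3.
  constraint 5 holds since f + a = 5.
The rest check out directly.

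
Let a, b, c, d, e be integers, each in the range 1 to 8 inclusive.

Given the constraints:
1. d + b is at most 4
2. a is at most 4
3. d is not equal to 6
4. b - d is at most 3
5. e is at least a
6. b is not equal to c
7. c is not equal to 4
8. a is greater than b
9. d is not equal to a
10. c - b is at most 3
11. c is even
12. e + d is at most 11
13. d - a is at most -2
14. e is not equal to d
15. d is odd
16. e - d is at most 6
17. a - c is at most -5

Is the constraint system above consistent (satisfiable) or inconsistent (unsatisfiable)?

Unsatisfiable

Constraints 4, 10, 13, and 17 give d − b ≥ -3, b − c ≥ -3, c − a ≥ 5, a − d ≥ 2.
Adding all 4 inequalities: the left sides telescope to 0, and the right sides sum to (-3) + (-3) + 5 + 2 = 1. So 0 ≥ 1, which is false.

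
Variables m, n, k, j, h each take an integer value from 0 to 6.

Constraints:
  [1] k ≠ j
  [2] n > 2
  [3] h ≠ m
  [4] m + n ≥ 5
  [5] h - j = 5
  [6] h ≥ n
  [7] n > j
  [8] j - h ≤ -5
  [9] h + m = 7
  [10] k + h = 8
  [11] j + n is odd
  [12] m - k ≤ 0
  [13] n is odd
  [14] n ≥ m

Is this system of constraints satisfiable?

The assignment m = 2, n = 3, k = 3, j = 0, h = 5 works:
  constraint 4 holds since m + n = 5.
  constraint 5 holds since h - j = 5.
The rest check out directly.

Satisfiable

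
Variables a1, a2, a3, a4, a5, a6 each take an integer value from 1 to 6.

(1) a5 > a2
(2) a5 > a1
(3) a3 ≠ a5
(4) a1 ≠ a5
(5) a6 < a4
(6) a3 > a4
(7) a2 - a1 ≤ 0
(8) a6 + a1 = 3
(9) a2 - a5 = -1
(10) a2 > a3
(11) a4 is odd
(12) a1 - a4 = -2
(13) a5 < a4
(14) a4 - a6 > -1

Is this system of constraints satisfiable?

Unsatisfiable

Constraints 2, 6, 7, 10, and 13 give a3 < a2, a2 ≤ a1, a1 < a5, a5 < a4, a4 < a3. Chaining: a3 < a2 ≤ a1 < a5 < a4 < a3, which forces a3 < a3 — impossible.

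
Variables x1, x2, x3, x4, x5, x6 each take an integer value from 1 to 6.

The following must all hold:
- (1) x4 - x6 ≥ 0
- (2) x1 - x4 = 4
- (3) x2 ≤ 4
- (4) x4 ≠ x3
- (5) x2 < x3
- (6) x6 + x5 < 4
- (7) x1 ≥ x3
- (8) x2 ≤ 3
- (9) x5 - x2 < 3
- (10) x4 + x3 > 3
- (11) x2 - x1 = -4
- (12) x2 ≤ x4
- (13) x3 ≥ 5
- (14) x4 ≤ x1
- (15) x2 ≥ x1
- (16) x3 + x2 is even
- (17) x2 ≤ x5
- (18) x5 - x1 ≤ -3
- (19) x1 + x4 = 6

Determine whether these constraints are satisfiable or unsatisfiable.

Unsatisfiable

From constraints 7 and 13: x1 ≥ x3 and x3 ≥ 5, so x1 ≥ 5. From constraints 3 and 15: x1 ≤ x2 and x2 ≤ 4, so x1 ≤ 4. But 4 < 5, so no value of x1 works.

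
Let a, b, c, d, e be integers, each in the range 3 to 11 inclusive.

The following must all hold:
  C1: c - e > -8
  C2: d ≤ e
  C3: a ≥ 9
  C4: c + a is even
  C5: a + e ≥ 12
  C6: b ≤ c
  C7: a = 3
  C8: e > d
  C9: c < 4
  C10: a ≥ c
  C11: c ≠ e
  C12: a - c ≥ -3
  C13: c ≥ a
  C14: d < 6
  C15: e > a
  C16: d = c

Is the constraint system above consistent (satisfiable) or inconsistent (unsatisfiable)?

From constraints 3 and 13: c ≥ a and a ≥ 9, so c ≥ 9. From constraint 9: c ≤ 3. But 3 < 9, so no value of c works.

Unsatisfiable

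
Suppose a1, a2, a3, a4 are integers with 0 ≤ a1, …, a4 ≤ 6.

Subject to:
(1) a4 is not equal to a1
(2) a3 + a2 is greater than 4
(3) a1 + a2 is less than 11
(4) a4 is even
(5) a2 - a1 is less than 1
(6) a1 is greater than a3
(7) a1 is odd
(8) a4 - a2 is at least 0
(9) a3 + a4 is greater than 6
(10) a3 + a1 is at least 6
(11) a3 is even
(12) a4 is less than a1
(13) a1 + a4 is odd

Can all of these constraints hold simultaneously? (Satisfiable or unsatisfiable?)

Try a1 = 5, a2 = 3, a3 = 4, a4 = 4.
Check constraint 2: a3 + a2 = 7; constraint 3: a1 + a2 = 8; constraint 5: a2 - a1 = -2. The remaining constraints are straightforward to verify.

Satisfiable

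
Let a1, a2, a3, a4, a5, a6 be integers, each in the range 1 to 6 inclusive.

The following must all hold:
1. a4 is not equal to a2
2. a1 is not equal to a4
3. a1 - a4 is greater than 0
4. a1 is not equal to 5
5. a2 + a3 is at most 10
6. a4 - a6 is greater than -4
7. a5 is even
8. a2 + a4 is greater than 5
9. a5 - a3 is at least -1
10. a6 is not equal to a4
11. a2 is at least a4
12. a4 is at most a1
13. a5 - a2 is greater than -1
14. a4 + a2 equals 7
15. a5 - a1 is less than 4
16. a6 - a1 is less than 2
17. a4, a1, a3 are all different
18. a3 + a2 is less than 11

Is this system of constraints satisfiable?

Satisfiable

Take a1 = 3, a2 = 6, a3 = 4, a4 = 1, a5 = 6, a6 = 4. Then constraint 3: a1 - a4 = 2; constraint 5: a2 + a3 = 10; constraint 6: a4 - a6 = -3, and every other listed constraint is also met.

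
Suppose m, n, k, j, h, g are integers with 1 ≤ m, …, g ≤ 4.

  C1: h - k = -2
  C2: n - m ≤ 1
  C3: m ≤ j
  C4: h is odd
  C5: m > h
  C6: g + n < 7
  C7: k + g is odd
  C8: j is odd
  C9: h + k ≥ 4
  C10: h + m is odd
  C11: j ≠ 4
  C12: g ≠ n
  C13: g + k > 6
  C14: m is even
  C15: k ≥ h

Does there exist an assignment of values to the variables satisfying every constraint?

Satisfiable

One satisfying assignment is m = 2, n = 2, k = 3, j = 3, h = 1, g = 4.
For the less obvious constraints — constraint 1: h - k = -2; constraint 2: n - m = 0 — and the others hold by inspection.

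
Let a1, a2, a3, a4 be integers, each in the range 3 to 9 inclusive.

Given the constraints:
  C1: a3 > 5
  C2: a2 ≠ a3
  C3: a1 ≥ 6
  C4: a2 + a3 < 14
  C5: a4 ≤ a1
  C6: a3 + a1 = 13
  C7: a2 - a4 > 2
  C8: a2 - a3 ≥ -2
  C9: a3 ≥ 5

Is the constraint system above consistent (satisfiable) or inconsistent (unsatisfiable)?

Satisfiable

The assignment a1 = 7, a2 = 7, a3 = 6, a4 = 4 works:
  constraint 4 holds since a2 + a3 = 13.
  constraint 6 holds since a3 + a1 = 13.
The rest check out directly.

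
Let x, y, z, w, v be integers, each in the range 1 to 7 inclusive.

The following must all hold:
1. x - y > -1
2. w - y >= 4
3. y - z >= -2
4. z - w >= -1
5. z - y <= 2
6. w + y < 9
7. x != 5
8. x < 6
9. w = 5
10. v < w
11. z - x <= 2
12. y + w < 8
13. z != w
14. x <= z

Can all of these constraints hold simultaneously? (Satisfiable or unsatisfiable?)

Constraints 2, 3, and 4 give w − y ≥ 4, y − z ≥ -2, z − w ≥ -1.
Adding all 3 inequalities: the left sides telescope to 0, and the right sides sum to 4 + (-2) + (-1) = 1. So 0 ≥ 1, which is false.

Unsatisfiable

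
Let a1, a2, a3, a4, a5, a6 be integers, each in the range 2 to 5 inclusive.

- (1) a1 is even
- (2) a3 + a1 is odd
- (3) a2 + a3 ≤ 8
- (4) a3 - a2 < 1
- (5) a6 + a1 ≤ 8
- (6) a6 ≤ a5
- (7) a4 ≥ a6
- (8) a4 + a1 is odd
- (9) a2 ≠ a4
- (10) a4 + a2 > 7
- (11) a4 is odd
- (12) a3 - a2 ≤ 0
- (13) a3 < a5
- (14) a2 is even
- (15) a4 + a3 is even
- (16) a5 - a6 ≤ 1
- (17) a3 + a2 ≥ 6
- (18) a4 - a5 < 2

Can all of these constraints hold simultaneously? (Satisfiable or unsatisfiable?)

Satisfiable

One satisfying assignment is a1 = 2, a2 = 4, a3 = 3, a4 = 5, a5 = 4, a6 = 4.
For the less obvious constraints — constraint 3: a2 + a3 = 7; constraint 4: a3 - a2 = -1 — and the others hold by inspection.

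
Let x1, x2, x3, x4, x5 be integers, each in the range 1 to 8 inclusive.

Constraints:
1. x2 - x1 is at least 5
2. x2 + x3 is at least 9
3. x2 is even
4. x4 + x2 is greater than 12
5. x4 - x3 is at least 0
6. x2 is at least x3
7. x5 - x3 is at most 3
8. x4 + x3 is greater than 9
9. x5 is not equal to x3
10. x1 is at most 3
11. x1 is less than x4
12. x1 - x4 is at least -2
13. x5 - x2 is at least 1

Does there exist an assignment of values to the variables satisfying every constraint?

Unsatisfiable

Constraints 1, 5, 7, 12, and 13 give x1 − x4 ≥ -2, x4 − x3 ≥ 0, x3 − x5 ≥ -3, x5 − x2 ≥ 1, x2 − x1 ≥ 5.
Adding all 5 inequalities: the left sides telescope to 0, and the right sides sum to (-2) + 0 + (-3) + 1 + 5 = 1. So 0 ≥ 1, which is false.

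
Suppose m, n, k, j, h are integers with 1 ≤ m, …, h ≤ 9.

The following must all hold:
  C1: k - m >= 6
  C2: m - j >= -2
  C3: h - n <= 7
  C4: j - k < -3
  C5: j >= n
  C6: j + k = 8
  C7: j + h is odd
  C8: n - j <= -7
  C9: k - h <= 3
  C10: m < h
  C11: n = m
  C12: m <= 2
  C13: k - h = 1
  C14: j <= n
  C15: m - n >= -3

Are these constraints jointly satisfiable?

Unsatisfiable

Constraints 1, 2, 3, 8, and 9 give j − n ≥ 7, n − h ≥ -7, h − k ≥ -3, k − m ≥ 6, m − j ≥ -2.
Adding all 5 inequalities: the left sides telescope to 0, and the right sides sum to 7 + (-7) + (-3) + 6 + (-2) = 1. So 0 ≥ 1, which is false.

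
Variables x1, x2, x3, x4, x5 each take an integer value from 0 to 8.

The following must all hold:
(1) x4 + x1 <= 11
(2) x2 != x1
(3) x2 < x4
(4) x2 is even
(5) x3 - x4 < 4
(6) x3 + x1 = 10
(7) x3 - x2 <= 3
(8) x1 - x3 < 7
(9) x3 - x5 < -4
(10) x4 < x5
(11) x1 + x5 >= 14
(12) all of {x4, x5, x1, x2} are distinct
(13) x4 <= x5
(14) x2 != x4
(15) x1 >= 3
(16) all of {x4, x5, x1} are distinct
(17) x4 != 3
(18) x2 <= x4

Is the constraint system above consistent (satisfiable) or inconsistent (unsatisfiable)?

Satisfiable

One satisfying assignment is x1 = 7, x2 = 0, x3 = 3, x4 = 1, x5 = 8.
For the less obvious constraints — constraint 1: x4 + x1 = 8; constraint 5: x3 - x4 = 2; constraint 6: x3 + x1 = 10 — and the others hold by inspection.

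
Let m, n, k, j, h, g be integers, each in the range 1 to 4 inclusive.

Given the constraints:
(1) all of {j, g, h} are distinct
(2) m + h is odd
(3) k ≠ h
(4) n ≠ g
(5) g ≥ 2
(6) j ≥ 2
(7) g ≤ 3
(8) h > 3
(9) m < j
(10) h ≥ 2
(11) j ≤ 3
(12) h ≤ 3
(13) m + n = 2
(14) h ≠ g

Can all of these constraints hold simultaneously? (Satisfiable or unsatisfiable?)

Constraints 5, 6, 7, 10, 11, and 12 confine each of j, g, h to the 2 values {2, 3}.
Constraint 1 requires all 3 of them to be distinct, but only 2 values are available — impossible by the pigeonhole principle.

Unsatisfiable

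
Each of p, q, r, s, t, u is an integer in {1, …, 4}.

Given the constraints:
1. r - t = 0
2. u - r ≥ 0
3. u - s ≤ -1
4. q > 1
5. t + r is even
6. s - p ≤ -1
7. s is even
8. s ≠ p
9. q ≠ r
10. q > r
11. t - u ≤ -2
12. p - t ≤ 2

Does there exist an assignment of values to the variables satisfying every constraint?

Constraints 3, 6, 11, and 12 give u − t ≥ 2, t − p ≥ -2, p − s ≥ 1, s − u ≥ 1.
Adding all 4 inequalities: the left sides telescope to 0, and the right sides sum to 2 + (-2) + 1 + 1 = 2. So 0 ≥ 2, which is false.

Unsatisfiable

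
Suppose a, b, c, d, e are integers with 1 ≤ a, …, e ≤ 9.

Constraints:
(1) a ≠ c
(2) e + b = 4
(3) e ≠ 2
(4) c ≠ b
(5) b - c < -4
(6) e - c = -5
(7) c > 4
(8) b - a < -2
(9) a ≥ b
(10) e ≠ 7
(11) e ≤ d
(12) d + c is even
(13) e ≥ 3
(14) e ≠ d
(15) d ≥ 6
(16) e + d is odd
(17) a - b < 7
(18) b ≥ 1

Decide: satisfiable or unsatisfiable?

Satisfiable

Setting (a, b, c, d, e) = (5, 1, 8, 6, 3) satisfies everything: constraint 2: e + b = 4; constraint 5: b - c = -7, and the others follow.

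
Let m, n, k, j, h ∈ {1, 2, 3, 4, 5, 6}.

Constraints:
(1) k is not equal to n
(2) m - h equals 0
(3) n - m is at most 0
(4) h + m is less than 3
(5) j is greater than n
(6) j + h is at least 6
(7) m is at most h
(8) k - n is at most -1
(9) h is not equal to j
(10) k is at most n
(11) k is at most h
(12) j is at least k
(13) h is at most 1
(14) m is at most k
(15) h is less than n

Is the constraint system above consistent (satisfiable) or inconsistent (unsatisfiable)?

Constraints 3, 11, 14, and 15 give h < n, n ≤ m, m ≤ k, k ≤ h. Chaining: h < n ≤ m ≤ k ≤ h, which forces h < h — impossible.

Unsatisfiable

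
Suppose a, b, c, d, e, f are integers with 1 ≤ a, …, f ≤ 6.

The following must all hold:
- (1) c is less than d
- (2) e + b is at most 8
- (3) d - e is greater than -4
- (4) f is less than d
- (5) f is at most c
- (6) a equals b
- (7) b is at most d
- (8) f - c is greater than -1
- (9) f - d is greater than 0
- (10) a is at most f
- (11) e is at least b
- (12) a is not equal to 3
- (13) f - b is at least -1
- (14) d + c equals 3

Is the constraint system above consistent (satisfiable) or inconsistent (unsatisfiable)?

Unsatisfiable

Constraints 1, 5, and 9 give c < d, d < f, f ≤ c. Chaining: c < d < f ≤ c, which forces c < c — impossible.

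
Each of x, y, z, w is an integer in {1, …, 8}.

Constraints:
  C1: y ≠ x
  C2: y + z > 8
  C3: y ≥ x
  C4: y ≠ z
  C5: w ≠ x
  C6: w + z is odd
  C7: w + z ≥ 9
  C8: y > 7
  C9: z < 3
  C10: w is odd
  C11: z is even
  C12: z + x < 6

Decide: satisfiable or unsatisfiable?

Satisfiable

The assignment x = 1, y = 8, z = 2, w = 7 works:
  constraint 2 holds since y + z = 10.
  constraint 7 holds since w + z = 9.
The rest check out directly.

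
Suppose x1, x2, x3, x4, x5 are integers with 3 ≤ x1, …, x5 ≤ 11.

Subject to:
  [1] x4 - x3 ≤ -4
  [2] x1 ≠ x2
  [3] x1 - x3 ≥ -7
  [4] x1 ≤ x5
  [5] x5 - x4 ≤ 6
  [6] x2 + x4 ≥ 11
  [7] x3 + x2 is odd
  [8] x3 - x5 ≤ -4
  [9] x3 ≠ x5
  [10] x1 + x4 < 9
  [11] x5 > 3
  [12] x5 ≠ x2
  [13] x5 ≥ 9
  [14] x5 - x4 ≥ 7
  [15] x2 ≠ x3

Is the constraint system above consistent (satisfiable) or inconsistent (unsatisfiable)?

Unsatisfiable

Constraints 1, 5, and 8 give x4 − x5 ≥ -6, x5 − x3 ≥ 4, x3 − x4 ≥ 4.
Adding all 3 inequalities: the left sides telescope to 0, and the right sides sum to (-6) + 4 + 4 = 2. So 0 ≥ 2, which is false.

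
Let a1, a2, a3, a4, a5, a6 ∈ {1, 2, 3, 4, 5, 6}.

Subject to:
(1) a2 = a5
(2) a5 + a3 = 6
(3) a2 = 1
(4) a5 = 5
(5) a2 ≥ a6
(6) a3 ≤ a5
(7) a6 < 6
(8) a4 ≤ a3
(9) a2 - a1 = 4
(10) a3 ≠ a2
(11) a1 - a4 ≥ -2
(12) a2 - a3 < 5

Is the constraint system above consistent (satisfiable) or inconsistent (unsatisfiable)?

Unsatisfiable

Constraint 3 fixes a2 = 1 and constraint 4 fixes a5 = 5, but constraint 1 requires a2 = a5. Since 1 ≠ 5, contradiction.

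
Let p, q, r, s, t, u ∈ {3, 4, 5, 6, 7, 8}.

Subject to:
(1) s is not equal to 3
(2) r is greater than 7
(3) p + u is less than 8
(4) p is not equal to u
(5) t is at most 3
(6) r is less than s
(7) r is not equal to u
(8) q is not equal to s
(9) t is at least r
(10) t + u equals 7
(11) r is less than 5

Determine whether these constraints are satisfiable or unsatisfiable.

From constraint 2: r ≥ 8. From constraints 5 and 9: r ≤ t and t ≤ 3, so r ≤ 3. But 3 < 8, so no value of r works.

Unsatisfiable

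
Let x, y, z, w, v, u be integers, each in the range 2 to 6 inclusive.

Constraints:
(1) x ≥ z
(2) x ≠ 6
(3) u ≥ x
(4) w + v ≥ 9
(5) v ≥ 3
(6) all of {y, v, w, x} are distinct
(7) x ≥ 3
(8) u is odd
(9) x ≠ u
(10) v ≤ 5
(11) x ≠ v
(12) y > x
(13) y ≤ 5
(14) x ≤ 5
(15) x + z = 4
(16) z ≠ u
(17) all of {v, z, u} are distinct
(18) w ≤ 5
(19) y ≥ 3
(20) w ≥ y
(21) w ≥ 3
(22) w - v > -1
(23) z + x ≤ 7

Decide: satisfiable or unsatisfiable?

Unsatisfiable

Constraints 5, 7, 10, 13, 14, 18, 19, and 21 confine each of y, v, w, x to the 3 values {3, …, 5}.
Constraint 6 requires all 4 of them to be distinct, but only 3 values are available — impossible by the pigeonhole principle.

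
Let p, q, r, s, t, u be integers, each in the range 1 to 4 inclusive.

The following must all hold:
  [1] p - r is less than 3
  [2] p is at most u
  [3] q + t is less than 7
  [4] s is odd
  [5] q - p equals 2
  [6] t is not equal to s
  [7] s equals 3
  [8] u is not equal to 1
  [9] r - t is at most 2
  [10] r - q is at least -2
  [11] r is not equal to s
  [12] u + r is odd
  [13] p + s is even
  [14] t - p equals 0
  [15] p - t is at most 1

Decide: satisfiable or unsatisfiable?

Setting (p, q, r, s, t, u) = (1, 3, 1, 3, 1, 2) satisfies everything: constraint 1: p - r = 0; constraint 3: q + t = 4; constraint 5: q - p = 2, and the others follow.

Satisfiable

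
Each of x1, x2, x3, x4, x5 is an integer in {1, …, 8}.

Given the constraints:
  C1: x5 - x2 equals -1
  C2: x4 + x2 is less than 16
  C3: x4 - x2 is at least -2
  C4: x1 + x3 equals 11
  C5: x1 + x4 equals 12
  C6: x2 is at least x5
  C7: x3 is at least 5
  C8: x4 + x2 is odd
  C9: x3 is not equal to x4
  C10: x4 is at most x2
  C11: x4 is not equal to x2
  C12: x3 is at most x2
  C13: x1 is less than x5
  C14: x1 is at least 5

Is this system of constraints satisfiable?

Satisfiable

Setting (x1, x2, x3, x4, x5) = (5, 8, 6, 7, 7) satisfies everything: constraint 1: x5 - x2 = -1; constraint 2: x4 + x2 = 15; constraint 3: x4 - x2 = -1, and the others follow.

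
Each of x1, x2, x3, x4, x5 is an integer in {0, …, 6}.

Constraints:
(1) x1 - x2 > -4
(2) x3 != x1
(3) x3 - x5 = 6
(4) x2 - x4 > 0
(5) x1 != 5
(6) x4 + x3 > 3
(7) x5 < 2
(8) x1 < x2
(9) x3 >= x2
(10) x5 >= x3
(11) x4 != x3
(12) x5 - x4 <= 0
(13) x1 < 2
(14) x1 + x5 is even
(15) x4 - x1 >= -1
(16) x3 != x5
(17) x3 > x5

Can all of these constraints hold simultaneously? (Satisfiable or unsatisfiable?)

Constraints 4, 9, 10, and 12 give x3 ≤ x5, x5 ≤ x4, x4 < x2, x2 ≤ x3. Chaining: x3 ≤ x5 ≤ x4 < x2 ≤ x3, which forces x3 < x3 — impossible.

Unsatisfiable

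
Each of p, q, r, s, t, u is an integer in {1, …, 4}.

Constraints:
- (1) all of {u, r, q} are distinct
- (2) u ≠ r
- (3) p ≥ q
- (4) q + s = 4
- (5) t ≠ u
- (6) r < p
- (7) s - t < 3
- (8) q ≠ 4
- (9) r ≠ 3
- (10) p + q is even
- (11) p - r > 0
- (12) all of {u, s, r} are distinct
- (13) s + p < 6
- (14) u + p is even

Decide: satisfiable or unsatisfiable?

Satisfiable

Take p = 2, q = 2, r = 1, s = 2, t = 2, u = 4. Then constraint 4: q + s = 4; constraint 7: s - t = 0, and every other listed constraint is also met.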